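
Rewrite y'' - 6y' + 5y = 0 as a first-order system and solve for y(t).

y(t) = c_1e^(t) + c_2e^(5t)

Let x_1 = y, x_2 = y'. Then x_1' = x_2 and x_2' = -5x_1 + 6x_2.
A = [[0,1],[-5,6]]; det(A-λI) = λ^2 - 6λ + 5.
Eigenvalues λ = 1, 5 with eigenvectors (1,1), (1,5).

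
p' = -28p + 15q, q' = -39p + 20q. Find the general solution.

p(t) = -2K_1e^(-4t)sin(3t) - K_1e^(-4t)cos(3t) - K_2e^(-4t)sin(3t) + 2K_2e^(-4t)cos(3t), q(t) = -3K_1e^(-4t)sin(3t) - 2K_1e^(-4t)cos(3t) - 2K_2e^(-4t)sin(3t) + 3K_2e^(-4t)cos(3t)

Coefficient matrix A = [[-28, 15], [-39, 20]].
Characteristic polynomial det(A - λI) = λ^2 + 8λ + 25 = 0.
Eigenvalues λ = -4 ± 3i (complex conjugate pair).
For λ=-4+3i: an eigenvector is (-1,-2) - i(-2,-3) = (-1 + 2i, -2 + 3i).
A real fundamental pair from Re and Im of e^((-4+3i)t)v: X_1 = e^(-4t)(cos(3t)·(-1,-2) + sin(3t)·(-2,-3)), X_2 = e^(-4t)(sin(3t)·(-1,-2) - cos(3t)·(-2,-3)).
General solution: K_1X_1 + K_2X_2.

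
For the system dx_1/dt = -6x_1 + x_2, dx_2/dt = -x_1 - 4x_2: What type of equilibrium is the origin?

stable improper node

A = [[-6,1],[-1,-4]]; det(A-λI) = λ^2 + 10λ + 25.
repeated λ = -5 with a single eigenvector.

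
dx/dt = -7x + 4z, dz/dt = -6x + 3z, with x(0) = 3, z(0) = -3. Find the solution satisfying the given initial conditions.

Coefficient matrix A = [[-7, 4], [-6, 3]].
Characteristic polynomial det(A - λI) = λ^2 + 4λ + 3 = 0.
Eigenvalues λ = -3, -1.
For λ=-3: (A-λI) row 1 is [-4, 4], so an eigenvector is (1, 1).
For λ=-1: (A-λI) row 1 is [-6, 4], so an eigenvector is (2, 3).
General solution: K_1e^(-3t)(1,1) + K_2e^(-t)(2,3).
Applying x(0)=3, z(0)=-3 gives K_1=15, K_2=-6.

x(t) = -12e^(-t) + 15e^(-3t), z(t) = -18e^(-t) + 15e^(-3t)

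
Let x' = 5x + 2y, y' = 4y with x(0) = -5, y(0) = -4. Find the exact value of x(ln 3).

-2511

A = [[5,2],[0,4]]; eigenvalues λ = 4, 5.
Eigenvectors: (-2,1) for λ=4, (1,0) for λ=5.
From the initial condition, c_1 = -4, c_2 = -13.
x(ln 3) = (-4)(3^4)(-2) + (-13)(3^5)(1) = -2511.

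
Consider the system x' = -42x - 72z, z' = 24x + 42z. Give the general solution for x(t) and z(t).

x(t) = -2c_1e^(-6t) - 3c_2e^(6t), z(t) = c_1e^(-6t) + 2c_2e^(6t)

Coefficient matrix A = [[-42, -72], [24, 42]].
Characteristic polynomial det(A - λI) = λ^2 - 36 = 0.
Eigenvalues λ = -6, 6.
For λ=-6: (A-λI) row 1 is [-36, -72], so an eigenvector is (-2, 1).
For λ=6: (A-λI) row 1 is [-48, -72], so an eigenvector is (-3, 2).
General solution: c_1e^(-6t)(-2,1) + c_2e^(6t)(-3,2).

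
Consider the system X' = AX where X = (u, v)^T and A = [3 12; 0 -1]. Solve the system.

Coefficient matrix A = [[3, 12], [0, -1]].
Characteristic polynomial det(A - λI) = λ^2 - 2λ - 3 = 0.
Eigenvalues λ = -1, 3.
For λ=-1: (A-λI) row 1 is [4, 12], so an eigenvector is (3, -1).
For λ=3: (A-λI) row 1 is [0, 12], so an eigenvector is (-1, 0).
General solution: C_1e^(-t)(3,-1) + C_2e^(3t)(-1,0).

u(t) = 3C_1e^(-t) - C_2e^(3t), v(t) = -C_1e^(-t)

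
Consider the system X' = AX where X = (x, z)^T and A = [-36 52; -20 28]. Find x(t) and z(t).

x(t) = 2C_1e^(-4t)sin(4t) + 3C_1e^(-4t)cos(4t) + 3C_2e^(-4t)sin(4t) - 2C_2e^(-4t)cos(4t), z(t) = C_1e^(-4t)sin(4t) + 2C_1e^(-4t)cos(4t) + 2C_2e^(-4t)sin(4t) - C_2e^(-4t)cos(4t)

Coefficient matrix A = [[-36, 52], [-20, 28]].
Characteristic polynomial det(A - λI) = λ^2 + 8λ + 32 = 0.
Eigenvalues λ = -4 ± 4i (complex conjugate pair).
For λ=-4+4i: an eigenvector is (3,2) - i(2,1) = (3 - 2i, 2 - i).
A real fundamental pair from Re and Im of e^((-4+4i)t)v: X_1 = e^(-4t)(cos(4t)·(3,2) + sin(4t)·(2,1)), X_2 = e^(-4t)(sin(4t)·(3,2) - cos(4t)·(2,1)).
General solution: C_1X_1 + C_2X_2.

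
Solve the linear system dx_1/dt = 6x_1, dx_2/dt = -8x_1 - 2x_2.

Coefficient matrix A = [[6, 0], [-8, -2]].
Characteristic polynomial det(A - λI) = λ^2 - 4λ - 12 = 0.
Eigenvalues λ = 6, -2.
For λ=6: (A-λI) row 2 is [-8, -8], so an eigenvector is (1, -1).
For λ=-2: (A-λI) row 1 is [8, 0], so an eigenvector is (0, 1).
General solution: K_1e^(6t)(1,-1) + K_2e^(-2t)(0,1).

x_1(t) = K_1e^(6t), x_2(t) = -K_1e^(6t) + K_2e^(-2t)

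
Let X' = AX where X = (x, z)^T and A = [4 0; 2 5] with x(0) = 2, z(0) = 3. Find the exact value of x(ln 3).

162

A = [[4,0],[2,5]]; eigenvalues λ = 5, 4.
Eigenvectors: (0,-1) for λ=5, (1,-2) for λ=4.
From the initial condition, c_1 = -7, c_2 = 2.
x(ln 3) = (-7)(3^5)(0) + (2)(3^4)(1) = 162.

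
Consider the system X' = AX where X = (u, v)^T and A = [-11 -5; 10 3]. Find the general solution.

u(t) = K_1e^(-4t)sin(t) + 2K_1e^(-4t)cos(t) + 2K_2e^(-4t)sin(t) - K_2e^(-4t)cos(t), v(t) = -K_1e^(-4t)sin(t) - 3K_1e^(-4t)cos(t) - 3K_2e^(-4t)sin(t) + K_2e^(-4t)cos(t)

Coefficient matrix A = [[-11, -5], [10, 3]].
Characteristic polynomial det(A - λI) = λ^2 + 8λ + 17 = 0.
Eigenvalues λ = -4 ± i (complex conjugate pair).
For λ=-4+i: an eigenvector is (2,-3) - i(1,-1) = (2 - i, -3 + i).
A real fundamental pair from Re and Im of e^((-4+i)t)v: X_1 = e^(-4t)(cos(t)·(2,-3) + sin(t)·(1,-1)), X_2 = e^(-4t)(sin(t)·(2,-3) - cos(t)·(1,-1)).
General solution: K_1X_1 + K_2X_2.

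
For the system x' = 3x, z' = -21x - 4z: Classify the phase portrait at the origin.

A = [[3,0],[-21,-4]]; det(A-λI) = λ^2 + λ - 12.
λ = -4, 3: opposite signs.

saddle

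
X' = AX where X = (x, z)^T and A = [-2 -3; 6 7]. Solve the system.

x(t) = C_1e^(4t) - C_2e^(t), z(t) = -2C_1e^(4t) + C_2e^(t)

Coefficient matrix A = [[-2, -3], [6, 7]].
Characteristic polynomial det(A - λI) = λ^2 - 5λ + 4 = 0.
Eigenvalues λ = 4, 1.
For λ=4: (A-λI) row 1 is [-6, -3], so an eigenvector is (1, -2).
For λ=1: (A-λI) row 1 is [-3, -3], so an eigenvector is (-1, 1).
General solution: C_1e^(4t)(1,-2) + C_2e^(t)(-1,1).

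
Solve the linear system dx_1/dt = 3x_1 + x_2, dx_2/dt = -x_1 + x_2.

Coefficient matrix A = [[3, 1], [-1, 1]].
Characteristic polynomial det(A - λI) = λ^2 - 4λ + 4 = 0.
Single eigenvalue λ = 2 with algebraic multiplicity 2.
Eigenvector v = (1,-1); generalized eigenvector w with (A-λI)w=v is (0,1).
General solution: e^(2t)[K_1·v + K_2·(t·v + w)].

x_1(t) = K_1e^(2t) + K_2te^(2t), x_2(t) = -K_1e^(2t) - K_2te^(2t) + K_2e^(2t)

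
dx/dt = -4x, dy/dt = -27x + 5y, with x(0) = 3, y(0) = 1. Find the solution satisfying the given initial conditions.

Coefficient matrix A = [[-4, 0], [-27, 5]].
Characteristic polynomial det(A - λI) = λ^2 - λ - 20 = 0.
Eigenvalues λ = 5, -4.
For λ=5: (A-λI) row 1 is [-9, 0], so an eigenvector is (0, 1).
For λ=-4: (A-λI) row 2 is [-27, 9], so an eigenvector is (-1, -3).
General solution: C_1e^(5t)(0,1) + C_2e^(-4t)(-1,-3).
Applying x(0)=3, y(0)=1 gives C_1=-8, C_2=-3.

x(t) = 3e^(-4t), y(t) = -8e^(5t) + 9e^(-4t)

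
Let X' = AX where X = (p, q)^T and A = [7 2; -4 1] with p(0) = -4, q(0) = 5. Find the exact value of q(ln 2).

A = [[7,2],[-4,1]]; eigenvalues λ = 5, 3.
Eigenvectors: (1,-1) for λ=5, (-1,2) for λ=3.
From the initial condition, c_1 = -3, c_2 = 1.
q(ln 2) = (-3)(2^5)(-1) + (1)(2^3)(2) = 112.

112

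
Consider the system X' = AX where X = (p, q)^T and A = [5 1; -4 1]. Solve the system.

Coefficient matrix A = [[5, 1], [-4, 1]].
Characteristic polynomial det(A - λI) = λ^2 - 6λ + 9 = 0.
Single eigenvalue λ = 3 with algebraic multiplicity 2.
Eigenvector v = (-1,2); generalized eigenvector w with (A-λI)w=v is (-1,1).
General solution: e^(3t)[c_1·v + c_2·(t·v + w)].

p(t) = -c_1e^(3t) - c_2te^(3t) - c_2e^(3t), q(t) = 2c_1e^(3t) + 2c_2te^(3t) + c_2e^(3t)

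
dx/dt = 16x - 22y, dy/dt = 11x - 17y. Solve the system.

Coefficient matrix A = [[16, -22], [11, -17]].
Characteristic polynomial det(A - λI) = λ^2 + λ - 30 = 0.
Eigenvalues λ = 5, -6.
For λ=5: (A-λI) row 1 is [11, -22], so an eigenvector is (2, 1).
For λ=-6: (A-λI) row 1 is [22, -22], so an eigenvector is (1, 1).
General solution: c_1e^(5t)(2,1) + c_2e^(-6t)(1,1).

x(t) = 2c_1e^(5t) + c_2e^(-6t), y(t) = c_1e^(5t) + c_2e^(-6t)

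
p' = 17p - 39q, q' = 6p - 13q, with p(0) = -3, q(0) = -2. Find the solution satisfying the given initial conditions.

Coefficient matrix A = [[17, -39], [6, -13]].
Characteristic polynomial det(A - λI) = λ^2 - 4λ + 13 = 0.
Eigenvalues λ = 2 ± 3i (complex conjugate pair).
For λ=2+3i: an eigenvector is (3,1) - i(2,1) = (3 - 2i, 1 - i).
A real fundamental pair from Re and Im of e^((2+3i)t)v: X_1 = e^(2t)(cos(3t)·(3,1) + sin(3t)·(2,1)), X_2 = e^(2t)(sin(3t)·(3,1) - cos(3t)·(2,1)).
General solution: C_1X_1 + C_2X_2.
Applying p(0)=-3, q(0)=-2 gives C_1=1, C_2=3.

p(t) = 11e^(2t)sin(3t) - 3e^(2t)cos(3t), q(t) = 4e^(2t)sin(3t) - 2e^(2t)cos(3t)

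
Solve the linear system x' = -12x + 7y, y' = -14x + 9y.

Coefficient matrix A = [[-12, 7], [-14, 9]].
Characteristic polynomial det(A - λI) = λ^2 + 3λ - 10 = 0.
Eigenvalues λ = -5, 2.
For λ=-5: (A-λI) row 1 is [-7, 7], so an eigenvector is (1, 1).
For λ=2: (A-λI) row 1 is [-14, 7], so an eigenvector is (-1, -2).
General solution: c_1e^(-5t)(1,1) + c_2e^(2t)(-1,-2).

x(t) = c_1e^(-5t) - c_2e^(2t), y(t) = c_1e^(-5t) - 2c_2e^(2t)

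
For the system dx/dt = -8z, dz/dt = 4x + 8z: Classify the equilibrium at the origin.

unstable spiral

A = [[0,-8],[4,8]]; det(A-λI) = λ^2 - 8λ + 32.
λ = 4 ± 4i: positive real part.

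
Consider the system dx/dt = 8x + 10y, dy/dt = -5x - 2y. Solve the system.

Coefficient matrix A = [[8, 10], [-5, -2]].
Characteristic polynomial det(A - λI) = λ^2 - 6λ + 34 = 0.
Eigenvalues λ = 3 ± 5i (complex conjugate pair).
For λ=3+5i: an eigenvector is (-1,0) - i(-1,1) = (-1 + i, 0 - i).
A real fundamental pair from Re and Im of e^((3+5i)t)v: X_1 = e^(3t)(cos(5t)·(-1,0) + sin(5t)·(-1,1)), X_2 = e^(3t)(sin(5t)·(-1,0) - cos(5t)·(-1,1)).
General solution: K_1X_1 + K_2X_2.

x(t) = -K_1e^(3t)sin(5t) - K_1e^(3t)cos(5t) - K_2e^(3t)sin(5t) + K_2e^(3t)cos(5t), y(t) = K_1e^(3t)sin(5t) - K_2e^(3t)cos(5t)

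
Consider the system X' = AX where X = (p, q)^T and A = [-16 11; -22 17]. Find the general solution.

p(t) = C_1e^(-5t) + C_2e^(6t), q(t) = C_1e^(-5t) + 2C_2e^(6t)

Coefficient matrix A = [[-16, 11], [-22, 17]].
Characteristic polynomial det(A - λI) = λ^2 - λ - 30 = 0.
Eigenvalues λ = -5, 6.
For λ=-5: (A-λI) row 1 is [-11, 11], so an eigenvector is (1, 1).
For λ=6: (A-λI) row 1 is [-22, 11], so an eigenvector is (1, 2).
General solution: C_1e^(-5t)(1,1) + C_2e^(6t)(1,2).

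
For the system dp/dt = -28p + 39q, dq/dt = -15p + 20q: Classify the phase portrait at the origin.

stable spiral

A = [[-28,39],[-15,20]]; det(A-λI) = λ^2 + 8λ + 25.
λ = -4 ± 3i: negative real part.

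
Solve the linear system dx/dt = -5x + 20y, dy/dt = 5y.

Coefficient matrix A = [[-5, 20], [0, 5]].
Characteristic polynomial det(A - λI) = λ^2 - 25 = 0.
Eigenvalues λ = -5, 5.
For λ=-5: (A-λI) row 1 is [0, 20], so an eigenvector is (-1, 0).
For λ=5: (A-λI) row 1 is [-10, 20], so an eigenvector is (-2, -1).
General solution: K_1e^(-5t)(-1,0) + K_2e^(5t)(-2,-1).

x(t) = -K_1e^(-5t) - 2K_2e^(5t), y(t) = -K_2e^(5t)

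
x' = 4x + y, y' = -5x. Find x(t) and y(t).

Coefficient matrix A = [[4, 1], [-5, 0]].
Characteristic polynomial det(A - λI) = λ^2 - 4λ + 5 = 0.
Eigenvalues λ = 2 ± i (complex conjugate pair).
For λ=2+i: an eigenvector is (1,-2) - i(0,-1) = (1, -2 + i).
A real fundamental pair from Re and Im of e^((2+i)t)v: X_1 = e^(2t)(cos(t)·(1,-2) + sin(t)·(0,-1)), X_2 = e^(2t)(sin(t)·(1,-2) - cos(t)·(0,-1)).
General solution: K_1X_1 + K_2X_2.

x(t) = K_1e^(2t)cos(t) + K_2e^(2t)sin(t), y(t) = -K_1e^(2t)sin(t) - 2K_1e^(2t)cos(t) - 2K_2e^(2t)sin(t) + K_2e^(2t)cos(t)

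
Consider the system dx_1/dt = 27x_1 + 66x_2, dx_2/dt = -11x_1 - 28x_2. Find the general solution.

x_1(t) = 3c_1e^(5t) + 2c_2e^(-6t), x_2(t) = -c_1e^(5t) - c_2e^(-6t)

Coefficient matrix A = [[27, 66], [-11, -28]].
Characteristic polynomial det(A - λI) = λ^2 + λ - 30 = 0.
Eigenvalues λ = 5, -6.
For λ=5: (A-λI) row 1 is [22, 66], so an eigenvector is (3, -1).
For λ=-6: (A-λI) row 1 is [33, 66], so an eigenvector is (2, -1).
General solution: c_1e^(5t)(3,-1) + c_2e^(-6t)(2,-1).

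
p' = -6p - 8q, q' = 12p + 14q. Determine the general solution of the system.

p(t) = C_1e^(2t) - 2C_2e^(6t), q(t) = -C_1e^(2t) + 3C_2e^(6t)

Coefficient matrix A = [[-6, -8], [12, 14]].
Characteristic polynomial det(A - λI) = λ^2 - 8λ + 12 = 0.
Eigenvalues λ = 2, 6.
For λ=2: (A-λI) row 1 is [-8, -8], so an eigenvector is (1, -1).
For λ=6: (A-λI) row 1 is [-12, -8], so an eigenvector is (-2, 3).
General solution: C_1e^(2t)(1,-1) + C_2e^(6t)(-2,3).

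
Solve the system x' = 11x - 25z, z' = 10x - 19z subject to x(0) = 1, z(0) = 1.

x(t) = -2e^(-4t)sin(5t) + e^(-4t)cos(5t), z(t) = -e^(-4t)sin(5t) + e^(-4t)cos(5t)

Coefficient matrix A = [[11, -25], [10, -19]].
Characteristic polynomial det(A - λI) = λ^2 + 8λ + 41 = 0.
Eigenvalues λ = -4 ± 5i (complex conjugate pair).
For λ=-4+5i: an eigenvector is (-1,-1) - i(2,1) = (-1 - 2i, -1 - i).
A real fundamental pair from Re and Im of e^((-4+5i)t)v: X_1 = e^(-4t)(cos(5t)·(-1,-1) + sin(5t)·(2,1)), X_2 = e^(-4t)(sin(5t)·(-1,-1) - cos(5t)·(2,1)).
General solution: K_1X_1 + K_2X_2.
Applying x(0)=1, z(0)=1 gives K_1=-1, K_2=0.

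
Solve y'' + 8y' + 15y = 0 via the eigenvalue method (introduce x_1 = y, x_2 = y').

y(t) = K_1e^(-5t) + K_2e^(-3t)

Let x_1 = y, x_2 = y'. Then x_1' = x_2 and x_2' = -15x_1 - 8x_2.
A = [[0,1],[-15,-8]]; det(A-λI) = λ^2 + 8λ + 15.
Eigenvalues λ = -5, -3 with eigenvectors (1,-5), (1,-3).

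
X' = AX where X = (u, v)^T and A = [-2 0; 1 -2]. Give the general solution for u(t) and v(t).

Coefficient matrix A = [[-2, 0], [1, -2]].
Characteristic polynomial det(A - λI) = λ^2 + 4λ + 4 = 0.
Single eigenvalue λ = -2 with algebraic multiplicity 2.
Eigenvector v = (0,-1); generalized eigenvector w with (A-λI)w=v is (-1,-2).
General solution: e^(-2t)[C_1·v + C_2·(t·v + w)].

u(t) = -C_2e^(-2t), v(t) = -C_1e^(-2t) - C_2te^(-2t) - 2C_2e^(-2t)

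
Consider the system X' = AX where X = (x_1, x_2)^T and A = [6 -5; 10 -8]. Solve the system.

x_1(t) = 2C_1e^(-t)sin(t) + C_1e^(-t)cos(t) + C_2e^(-t)sin(t) - 2C_2e^(-t)cos(t), x_2(t) = 3C_1e^(-t)sin(t) + C_1e^(-t)cos(t) + C_2e^(-t)sin(t) - 3C_2e^(-t)cos(t)

Coefficient matrix A = [[6, -5], [10, -8]].
Characteristic polynomial det(A - λI) = λ^2 + 2λ + 2 = 0.
Eigenvalues λ = -1 ± i (complex conjugate pair).
For λ=-1+i: an eigenvector is (1,1) - i(2,3) = (1 - 2i, 1 - 3i).
A real fundamental pair from Re and Im of e^((-1+i)t)v: X_1 = e^(-t)(cos(t)·(1,1) + sin(t)·(2,3)), X_2 = e^(-t)(sin(t)·(1,1) - cos(t)·(2,3)).
General solution: C_1X_1 + C_2X_2.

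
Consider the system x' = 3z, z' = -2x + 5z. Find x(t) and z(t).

Coefficient matrix A = [[0, 3], [-2, 5]].
Characteristic polynomial det(A - λI) = λ^2 - 5λ + 6 = 0.
Eigenvalues λ = 2, 3.
For λ=2: (A-λI) row 1 is [-2, 3], so an eigenvector is (-3, -2).
For λ=3: (A-λI) row 1 is [-3, 3], so an eigenvector is (-1, -1).
General solution: K_1e^(2t)(-3,-2) + K_2e^(3t)(-1,-1).

x(t) = -3K_1e^(2t) - K_2e^(3t), z(t) = -2K_1e^(2t) - K_2e^(3t)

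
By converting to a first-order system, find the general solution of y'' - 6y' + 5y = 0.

Let x_1 = y, x_2 = y'. Then x_1' = x_2 and x_2' = -5x_1 + 6x_2.
A = [[0,1],[-5,6]]; det(A-λI) = λ^2 - 6λ + 5.
Eigenvalues λ = 5, 1 with eigenvectors (1,5), (1,1).

y(t) = c_1e^(5t) + c_2e^(t)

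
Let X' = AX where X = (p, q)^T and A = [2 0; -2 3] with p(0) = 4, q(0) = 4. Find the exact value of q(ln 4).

-128

A = [[2,0],[-2,3]]; eigenvalues λ = 3, 2.
Eigenvectors: (0,-1) for λ=3, (-1,-2) for λ=2.
From the initial condition, c_1 = 4, c_2 = -4.
q(ln 4) = (4)(4^3)(-1) + (-4)(4^2)(-2) = -128.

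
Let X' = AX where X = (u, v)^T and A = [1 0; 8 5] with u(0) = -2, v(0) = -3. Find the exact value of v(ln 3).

A = [[1,0],[8,5]]; eigenvalues λ = 5, 1.
Eigenvectors: (0,1) for λ=5, (-1,2) for λ=1.
From the initial condition, c_1 = -7, c_2 = 2.
v(ln 3) = (-7)(3^5)(1) + (2)(3^1)(2) = -1689.

-1689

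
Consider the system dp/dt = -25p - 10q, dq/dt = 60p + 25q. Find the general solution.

p(t) = -C_1e^(-5t) - C_2e^(5t), q(t) = 2C_1e^(-5t) + 3C_2e^(5t)

Coefficient matrix A = [[-25, -10], [60, 25]].
Characteristic polynomial det(A - λI) = λ^2 - 25 = 0.
Eigenvalues λ = -5, 5.
For λ=-5: (A-λI) row 1 is [-20, -10], so an eigenvector is (-1, 2).
For λ=5: (A-λI) row 1 is [-30, -10], so an eigenvector is (-1, 3).
General solution: C_1e^(-5t)(-1,2) + C_2e^(5t)(-1,3).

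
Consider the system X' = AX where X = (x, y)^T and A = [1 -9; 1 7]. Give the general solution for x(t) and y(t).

x(t) = 3C_1e^(4t) + 3C_2te^(4t) - C_2e^(4t), y(t) = -C_1e^(4t) - C_2te^(4t)

Coefficient matrix A = [[1, -9], [1, 7]].
Characteristic polynomial det(A - λI) = λ^2 - 8λ + 16 = 0.
Single eigenvalue λ = 4 with algebraic multiplicity 2.
Eigenvector v = (3,-1); generalized eigenvector w with (A-λI)w=v is (-1,0).
General solution: e^(4t)[C_1·v + C_2·(t·v + w)].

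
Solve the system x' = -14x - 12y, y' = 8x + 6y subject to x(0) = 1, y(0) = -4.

Coefficient matrix A = [[-14, -12], [8, 6]].
Characteristic polynomial det(A - λI) = λ^2 + 8λ + 12 = 0.
Eigenvalues λ = -2, -6.
For λ=-2: (A-λI) row 1 is [-12, -12], so an eigenvector is (-1, 1).
For λ=-6: (A-λI) row 1 is [-8, -12], so an eigenvector is (3, -2).
General solution: c_1e^(-2t)(-1,1) + c_2e^(-6t)(3,-2).
Applying x(0)=1, y(0)=-4 gives c_1=-10, c_2=-3.

x(t) = 10e^(-2t) - 9e^(-6t), y(t) = -10e^(-2t) + 6e^(-6t)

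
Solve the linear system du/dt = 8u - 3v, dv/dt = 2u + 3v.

u(t) = -c_1e^(5t) + 3c_2e^(6t), v(t) = -c_1e^(5t) + 2c_2e^(6t)

Coefficient matrix A = [[8, -3], [2, 3]].
Characteristic polynomial det(A - λI) = λ^2 - 11λ + 30 = 0.
Eigenvalues λ = 5, 6.
For λ=5: (A-λI) row 1 is [3, -3], so an eigenvector is (-1, -1).
For λ=6: (A-λI) row 1 is [2, -3], so an eigenvector is (3, 2).
General solution: c_1e^(5t)(-1,-1) + c_2e^(6t)(3,2).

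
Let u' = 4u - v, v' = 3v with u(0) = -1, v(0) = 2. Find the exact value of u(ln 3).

-189

A = [[4,-1],[0,3]]; eigenvalues λ = 3, 4.
Eigenvectors: (-1,-1) for λ=3, (1,0) for λ=4.
From the initial condition, c_1 = -2, c_2 = -3.
u(ln 3) = (-2)(3^3)(-1) + (-3)(3^4)(1) = -189.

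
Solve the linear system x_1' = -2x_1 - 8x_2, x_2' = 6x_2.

x_1(t) = -C_1e^(-2t) - C_2e^(6t), x_2(t) = C_2e^(6t)

Coefficient matrix A = [[-2, -8], [0, 6]].
Characteristic polynomial det(A - λI) = λ^2 - 4λ - 12 = 0.
Eigenvalues λ = -2, 6.
For λ=-2: (A-λI) row 1 is [0, -8], so an eigenvector is (-1, 0).
For λ=6: (A-λI) row 1 is [-8, -8], so an eigenvector is (-1, 1).
General solution: C_1e^(-2t)(-1,0) + C_2e^(6t)(-1,1).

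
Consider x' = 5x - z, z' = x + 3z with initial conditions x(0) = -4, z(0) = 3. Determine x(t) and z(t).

x(t) = -7te^(4t) - 4e^(4t), z(t) = -7te^(4t) + 3e^(4t)

Coefficient matrix A = [[5, -1], [1, 3]].
Characteristic polynomial det(A - λI) = λ^2 - 8λ + 16 = 0.
Single eigenvalue λ = 4 with algebraic multiplicity 2.
Eigenvector v = (1,1); generalized eigenvector w with (A-λI)w=v is (2,1).
General solution: e^(4t)[C_1·v + C_2·(t·v + w)].
Applying x(0)=-4, z(0)=3 gives C_1=10, C_2=-7.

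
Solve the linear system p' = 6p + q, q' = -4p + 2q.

p(t) = C_1e^(4t) + C_2te^(4t) - C_2e^(4t), q(t) = -2C_1e^(4t) - 2C_2te^(4t) + 3C_2e^(4t)

Coefficient matrix A = [[6, 1], [-4, 2]].
Characteristic polynomial det(A - λI) = λ^2 - 8λ + 16 = 0.
Single eigenvalue λ = 4 with algebraic multiplicity 2.
Eigenvector v = (1,-2); generalized eigenvector w with (A-λI)w=v is (-1,3).
General solution: e^(4t)[C_1·v + C_2·(t·v + w)].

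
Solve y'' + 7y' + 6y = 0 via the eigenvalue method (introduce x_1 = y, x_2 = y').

y(t) = C_1e^(-6t) + C_2e^(-t)

Let x_1 = y, x_2 = y'. Then x_1' = x_2 and x_2' = -6x_1 - 7x_2.
A = [[0,1],[-6,-7]]; det(A-λI) = λ^2 + 7λ + 6.
Eigenvalues λ = -6, -1 with eigenvectors (1,-6), (1,-1).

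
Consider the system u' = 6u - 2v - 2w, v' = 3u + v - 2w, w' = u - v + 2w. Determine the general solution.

u(t) = K_1e^(4t) + K_3e^(2t), v(t) = K_1e^(4t) + K_2e^(3t) + K_3e^(2t), w(t) = -K_2e^(3t) + K_3e^(2t)

Coefficient matrix A = [[6, -2, -2], [3, 1, -2], [1, -1, 2]].
det(A - λI) = 0 gives eigenvalues λ = 4, 3, 2.
For λ=4: eigenvector (1,1,0).
For λ=3: eigenvector (0,1,-1).
For λ=2: eigenvector (1,1,1).
General solution: K_1e^(4t)(1,1,0) + K_2e^(3t)(0,1,-1) + K_3e^(2t)(1,1,1).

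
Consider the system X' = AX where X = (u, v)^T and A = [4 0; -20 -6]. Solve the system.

u(t) = -c_2e^(4t), v(t) = c_1e^(-6t) + 2c_2e^(4t)

Coefficient matrix A = [[4, 0], [-20, -6]].
Characteristic polynomial det(A - λI) = λ^2 + 2λ - 24 = 0.
Eigenvalues λ = -6, 4.
For λ=-6: (A-λI) row 1 is [10, 0], so an eigenvector is (0, 1).
For λ=4: (A-λI) row 2 is [-20, -10], so an eigenvector is (-1, 2).
General solution: c_1e^(-6t)(0,1) + c_2e^(4t)(-1,2).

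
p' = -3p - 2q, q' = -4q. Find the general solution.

p(t) = c_1e^(-3t) + 2c_2e^(-4t), q(t) = c_2e^(-4t)

Coefficient matrix A = [[-3, -2], [0, -4]].
Characteristic polynomial det(A - λI) = λ^2 + 7λ + 12 = 0.
Eigenvalues λ = -3, -4.
For λ=-3: (A-λI) row 1 is [0, -2], so an eigenvector is (1, 0).
For λ=-4: (A-λI) row 1 is [1, -2], so an eigenvector is (2, 1).
General solution: c_1e^(-3t)(1,0) + c_2e^(-4t)(2,1).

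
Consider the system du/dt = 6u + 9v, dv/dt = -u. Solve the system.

Coefficient matrix A = [[6, 9], [-1, 0]].
Characteristic polynomial det(A - λI) = λ^2 - 6λ + 9 = 0.
Single eigenvalue λ = 3 with algebraic multiplicity 2.
Eigenvector v = (3,-1); generalized eigenvector w with (A-λI)w=v is (1,0).
General solution: e^(3t)[K_1·v + K_2·(t·v + w)].

u(t) = 3K_1e^(3t) + 3K_2te^(3t) + K_2e^(3t), v(t) = -K_1e^(3t) - K_2te^(3t)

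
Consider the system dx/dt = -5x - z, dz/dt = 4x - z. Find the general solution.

x(t) = -K_1e^(-3t) - K_2te^(-3t) + 2K_2e^(-3t), z(t) = 2K_1e^(-3t) + 2K_2te^(-3t) - 3K_2e^(-3t)

Coefficient matrix A = [[-5, -1], [4, -1]].
Characteristic polynomial det(A - λI) = λ^2 + 6λ + 9 = 0.
Single eigenvalue λ = -3 with algebraic multiplicity 2.
Eigenvector v = (-1,2); generalized eigenvector w with (A-λI)w=v is (2,-3).
General solution: e^(-3t)[K_1·v + K_2·(t·v + w)].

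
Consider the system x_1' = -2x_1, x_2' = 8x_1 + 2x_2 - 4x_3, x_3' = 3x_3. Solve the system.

x_1(t) = C_1e^(-2t), x_2(t) = -2C_1e^(-2t) + C_2e^(2t) - 4C_3e^(3t), x_3(t) = C_3e^(3t)

Coefficient matrix A = [[-2, 0, 0], [8, 2, -4], [0, 0, 3]].
det(A - λI) = 0 gives eigenvalues λ = -2, 2, 3.
For λ=-2: eigenvector (1,-2,0).
For λ=2: eigenvector (0,1,0).
For λ=3: eigenvector (0,-4,1).
General solution: C_1e^(-2t)(1,-2,0) + C_2e^(2t)(0,1,0) + C_3e^(3t)(0,-4,1).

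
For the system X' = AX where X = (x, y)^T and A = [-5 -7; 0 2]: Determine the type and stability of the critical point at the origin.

saddle

A = [[-5,-7],[0,2]]; det(A-λI) = λ^2 + 3λ - 10.
λ = -5, 2: opposite signs.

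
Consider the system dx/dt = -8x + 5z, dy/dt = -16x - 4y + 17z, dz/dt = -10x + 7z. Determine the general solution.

Coefficient matrix A = [[-8, 0, 5], [-16, -4, 17], [-10, 0, 7]].
det(A - λI) = 0 gives eigenvalues λ = -3, -4, 2.
For λ=-3: eigenvector (1,1,1).
For λ=-4: eigenvector (0,1,0).
For λ=2: eigenvector (1,3,2).
General solution: K_1e^(-3t)(1,1,1) + K_2e^(-4t)(0,1,0) + K_3e^(2t)(1,3,2).

x(t) = K_1e^(-3t) + K_3e^(2t), y(t) = K_1e^(-3t) + K_2e^(-4t) + 3K_3e^(2t), z(t) = K_1e^(-3t) + 2K_3e^(2t)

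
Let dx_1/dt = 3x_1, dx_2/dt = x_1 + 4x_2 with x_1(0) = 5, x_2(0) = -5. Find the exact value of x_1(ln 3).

A = [[3,0],[1,4]]; eigenvalues λ = 4, 3.
Eigenvectors: (0,1) for λ=4, (1,-1) for λ=3.
From the initial condition, c_1 = 0, c_2 = 5.
x_1(ln 3) = (0)(3^4)(0) + (5)(3^3)(1) = 135.

135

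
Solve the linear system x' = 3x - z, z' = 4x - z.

x(t) = -K_1e^(t) - K_2te^(t), z(t) = -2K_1e^(t) - 2K_2te^(t) + K_2e^(t)

Coefficient matrix A = [[3, -1], [4, -1]].
Characteristic polynomial det(A - λI) = λ^2 - 2λ + 1 = 0.
Single eigenvalue λ = 1 with algebraic multiplicity 2.
Eigenvector v = (-1,-2); generalized eigenvector w with (A-λI)w=v is (0,1).
General solution: e^(t)[K_1·v + K_2·(t·v + w)].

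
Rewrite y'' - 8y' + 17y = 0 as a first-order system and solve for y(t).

Let x_1 = y, x_2 = y'. Then x_1' = x_2 and x_2' = -17x_1 + 8x_2.
A = [[0,1],[-17,8]]; det(A-λI) = λ^2 - 8λ + 17.
Eigenvalues λ = 4 ± i.

y(t) = K_1e^(4t)cos(t) + K_2e^(4t)sin(t)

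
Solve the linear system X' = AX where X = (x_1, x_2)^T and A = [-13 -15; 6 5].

x_1(t) = -2c_1e^(-4t)sin(3t) - c_1e^(-4t)cos(3t) - c_2e^(-4t)sin(3t) + 2c_2e^(-4t)cos(3t), x_2(t) = c_1e^(-4t)sin(3t) + c_1e^(-4t)cos(3t) + c_2e^(-4t)sin(3t) - c_2e^(-4t)cos(3t)

Coefficient matrix A = [[-13, -15], [6, 5]].
Characteristic polynomial det(A - λI) = λ^2 + 8λ + 25 = 0.
Eigenvalues λ = -4 ± 3i (complex conjugate pair).
For λ=-4+3i: an eigenvector is (-1,1) - i(-2,1) = (-1 + 2i, 1 - i).
A real fundamental pair from Re and Im of e^((-4+3i)t)v: X_1 = e^(-4t)(cos(3t)·(-1,1) + sin(3t)·(-2,1)), X_2 = e^(-4t)(sin(3t)·(-1,1) - cos(3t)·(-2,1)).
General solution: c_1X_1 + c_2X_2.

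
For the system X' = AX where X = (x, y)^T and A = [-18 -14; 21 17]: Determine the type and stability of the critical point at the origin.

A = [[-18,-14],[21,17]]; det(A-λI) = λ^2 + λ - 12.
λ = -4, 3: opposite signs.

saddle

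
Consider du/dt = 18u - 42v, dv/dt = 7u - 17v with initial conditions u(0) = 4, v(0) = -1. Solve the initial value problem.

u(t) = 18e^(4t) - 14e^(-3t), v(t) = 6e^(4t) - 7e^(-3t)

Coefficient matrix A = [[18, -42], [7, -17]].
Characteristic polynomial det(A - λI) = λ^2 - λ - 12 = 0.
Eigenvalues λ = -3, 4.
For λ=-3: (A-λI) row 1 is [21, -42], so an eigenvector is (2, 1).
For λ=4: (A-λI) row 1 is [14, -42], so an eigenvector is (3, 1).
General solution: C_1e^(-3t)(2,1) + C_2e^(4t)(3,1).
Applying u(0)=4, v(0)=-1 gives C_1=-7, C_2=6.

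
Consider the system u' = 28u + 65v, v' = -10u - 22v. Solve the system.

u(t) = 3C_1e^(3t)sin(5t) - 2C_1e^(3t)cos(5t) - 2C_2e^(3t)sin(5t) - 3C_2e^(3t)cos(5t), v(t) = -C_1e^(3t)sin(5t) + C_1e^(3t)cos(5t) + C_2e^(3t)sin(5t) + C_2e^(3t)cos(5t)

Coefficient matrix A = [[28, 65], [-10, -22]].
Characteristic polynomial det(A - λI) = λ^2 - 6λ + 34 = 0.
Eigenvalues λ = 3 ± 5i (complex conjugate pair).
For λ=3+5i: an eigenvector is (-2,1) - i(3,-1) = (-2 - 3i, 1 + i).
A real fundamental pair from Re and Im of e^((3+5i)t)v: X_1 = e^(3t)(cos(5t)·(-2,1) + sin(5t)·(3,-1)), X_2 = e^(3t)(sin(5t)·(-2,1) - cos(5t)·(3,-1)).
General solution: C_1X_1 + C_2X_2.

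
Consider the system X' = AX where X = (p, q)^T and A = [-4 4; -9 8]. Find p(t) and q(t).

p(t) = -2c_1e^(2t) - 2c_2te^(2t) - c_2e^(2t), q(t) = -3c_1e^(2t) - 3c_2te^(2t) - 2c_2e^(2t)

Coefficient matrix A = [[-4, 4], [-9, 8]].
Characteristic polynomial det(A - λI) = λ^2 - 4λ + 4 = 0.
Single eigenvalue λ = 2 with algebraic multiplicity 2.
Eigenvector v = (-2,-3); generalized eigenvector w with (A-λI)w=v is (-1,-2).
General solution: e^(2t)[c_1·v + c_2·(t·v + w)].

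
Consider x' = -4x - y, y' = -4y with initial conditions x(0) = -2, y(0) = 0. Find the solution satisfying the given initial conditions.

x(t) = -2e^(-4t), y(t) = 0

Coefficient matrix A = [[-4, -1], [0, -4]].
Characteristic polynomial det(A - λI) = λ^2 + 8λ + 16 = 0.
Single eigenvalue λ = -4 with algebraic multiplicity 2.
Eigenvector v = (1,0); generalized eigenvector w with (A-λI)w=v is (-1,-1).
General solution: e^(-4t)[c_1·v + c_2·(t·v + w)].
Applying x(0)=-2, y(0)=0 gives c_1=-2, c_2=0.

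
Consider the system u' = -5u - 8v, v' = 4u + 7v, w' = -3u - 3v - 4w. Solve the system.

u(t) = -K_2e^(3t) - 2K_3e^(-t), v(t) = K_2e^(3t) + K_3e^(-t), w(t) = K_1e^(-4t) + K_3e^(-t)

Coefficient matrix A = [[-5, -8, 0], [4, 7, 0], [-3, -3, -4]].
det(A - λI) = 0 gives eigenvalues λ = -4, 3, -1.
For λ=-4: eigenvector (0,0,1).
For λ=3: eigenvector (-1,1,0).
For λ=-1: eigenvector (-2,1,1).
General solution: K_1e^(-4t)(0,0,1) + K_2e^(3t)(-1,1,0) + K_3e^(-t)(-2,1,1).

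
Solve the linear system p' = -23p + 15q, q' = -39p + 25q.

Coefficient matrix A = [[-23, 15], [-39, 25]].
Characteristic polynomial det(A - λI) = λ^2 - 2λ + 10 = 0.
Eigenvalues λ = 1 ± 3i (complex conjugate pair).
For λ=1+3i: an eigenvector is (-1,-2) - i(-2,-3) = (-1 + 2i, -2 + 3i).
A real fundamental pair from Re and Im of e^((1+3i)t)v: X_1 = e^(t)(cos(3t)·(-1,-2) + sin(3t)·(-2,-3)), X_2 = e^(t)(sin(3t)·(-1,-2) - cos(3t)·(-2,-3)).
General solution: C_1X_1 + C_2X_2.

p(t) = -2C_1e^(t)sin(3t) - C_1e^(t)cos(3t) - C_2e^(t)sin(3t) + 2C_2e^(t)cos(3t), q(t) = -3C_1e^(t)sin(3t) - 2C_1e^(t)cos(3t) - 2C_2e^(t)sin(3t) + 3C_2e^(t)cos(3t)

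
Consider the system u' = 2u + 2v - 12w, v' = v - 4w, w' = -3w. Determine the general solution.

Coefficient matrix A = [[2, 2, -12], [0, 1, -4], [0, 0, -3]].
det(A - λI) = 0 gives eigenvalues λ = 2, -3, 1.
For λ=2: eigenvector (1,0,0).
For λ=-3: eigenvector (2,1,1).
For λ=1: eigenvector (-2,1,0).
General solution: K_1e^(2t)(1,0,0) + K_2e^(-3t)(2,1,1) + K_3e^(t)(-2,1,0).

u(t) = K_1e^(2t) + 2K_2e^(-3t) - 2K_3e^(t), v(t) = K_2e^(-3t) + K_3e^(t), w(t) = K_2e^(-3t)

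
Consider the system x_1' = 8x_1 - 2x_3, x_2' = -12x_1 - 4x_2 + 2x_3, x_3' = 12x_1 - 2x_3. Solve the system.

x_1(t) = c_1e^(4t) + c_2e^(2t), x_2(t) = -c_1e^(4t) - c_2e^(2t) + c_3e^(-4t), x_3(t) = 2c_1e^(4t) + 3c_2e^(2t)

Coefficient matrix A = [[8, 0, -2], [-12, -4, 2], [12, 0, -2]].
det(A - λI) = 0 gives eigenvalues λ = 4, 2, -4.
For λ=4: eigenvector (1,-1,2).
For λ=2: eigenvector (1,-1,3).
For λ=-4: eigenvector (0,1,0).
General solution: c_1e^(4t)(1,-1,2) + c_2e^(2t)(1,-1,3) + c_3e^(-4t)(0,1,0).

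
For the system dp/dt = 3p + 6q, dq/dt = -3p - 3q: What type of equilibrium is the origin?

center

A = [[3,6],[-3,-3]]; det(A-λI) = λ^2 + 9.
λ = 0 ± 3i: zero real part.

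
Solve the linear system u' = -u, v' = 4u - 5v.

Coefficient matrix A = [[-1, 0], [4, -5]].
Characteristic polynomial det(A - λI) = λ^2 + 6λ + 5 = 0.
Eigenvalues λ = -1, -5.
For λ=-1: (A-λI) row 2 is [4, -4], so an eigenvector is (1, 1).
For λ=-5: (A-λI) row 1 is [4, 0], so an eigenvector is (0, -1).
General solution: c_1e^(-t)(1,1) + c_2e^(-5t)(0,-1).

u(t) = c_1e^(-t), v(t) = c_1e^(-t) - c_2e^(-5t)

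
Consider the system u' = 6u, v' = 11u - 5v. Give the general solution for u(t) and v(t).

u(t) = C_2e^(6t), v(t) = -C_1e^(-5t) + C_2e^(6t)

Coefficient matrix A = [[6, 0], [11, -5]].
Characteristic polynomial det(A - λI) = λ^2 - λ - 30 = 0.
Eigenvalues λ = -5, 6.
For λ=-5: (A-λI) row 1 is [11, 0], so an eigenvector is (0, -1).
For λ=6: (A-λI) row 2 is [11, -11], so an eigenvector is (1, 1).
General solution: C_1e^(-5t)(0,-1) + C_2e^(6t)(1,1).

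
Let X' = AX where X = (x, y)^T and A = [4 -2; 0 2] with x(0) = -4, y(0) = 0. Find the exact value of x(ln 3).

-324

A = [[4,-2],[0,2]]; eigenvalues λ = 4, 2.
Eigenvectors: (1,0) for λ=4, (-1,-1) for λ=2.
From the initial condition, c_1 = -4, c_2 = 0.
x(ln 3) = (-4)(3^4)(1) + (0)(3^2)(-1) = -324.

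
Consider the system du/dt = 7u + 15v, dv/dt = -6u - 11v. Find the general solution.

u(t) = C_1e^(-2t)sin(3t) + 2C_1e^(-2t)cos(3t) + 2C_2e^(-2t)sin(3t) - C_2e^(-2t)cos(3t), v(t) = -C_1e^(-2t)sin(3t) - C_1e^(-2t)cos(3t) - C_2e^(-2t)sin(3t) + C_2e^(-2t)cos(3t)

Coefficient matrix A = [[7, 15], [-6, -11]].
Characteristic polynomial det(A - λI) = λ^2 + 4λ + 13 = 0.
Eigenvalues λ = -2 ± 3i (complex conjugate pair).
For λ=-2+3i: an eigenvector is (2,-1) - i(1,-1) = (2 - i, -1 + i).
A real fundamental pair from Re and Im of e^((-2+3i)t)v: X_1 = e^(-2t)(cos(3t)·(2,-1) + sin(3t)·(1,-1)), X_2 = e^(-2t)(sin(3t)·(2,-1) - cos(3t)·(1,-1)).
General solution: C_1X_1 + C_2X_2.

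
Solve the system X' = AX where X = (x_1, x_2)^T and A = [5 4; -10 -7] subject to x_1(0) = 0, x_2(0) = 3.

Coefficient matrix A = [[5, 4], [-10, -7]].
Characteristic polynomial det(A - λI) = λ^2 + 2λ + 5 = 0.
Eigenvalues λ = -1 ± 2i (complex conjugate pair).
For λ=-1+2i: an eigenvector is (-1,1) - i(-1,2) = (-1 + i, 1 - 2i).
A real fundamental pair from Re and Im of e^((-1+2i)t)v: X_1 = e^(-t)(cos(2t)·(-1,1) + sin(2t)·(-1,2)), X_2 = e^(-t)(sin(2t)·(-1,1) - cos(2t)·(-1,2)).
General solution: C_1X_1 + C_2X_2.
Applying x_1(0)=0, x_2(0)=3 gives C_1=-3, C_2=-3.

x_1(t) = 6e^(-t)sin(2t), x_2(t) = -9e^(-t)sin(2t) + 3e^(-t)cos(2t)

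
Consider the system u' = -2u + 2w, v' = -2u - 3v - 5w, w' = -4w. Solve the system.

u(t) = c_1e^(-2t) - c_3e^(-4t), v(t) = -2c_1e^(-2t) + c_2e^(-3t) + 3c_3e^(-4t), w(t) = c_3e^(-4t)

Coefficient matrix A = [[-2, 0, 2], [-2, -3, -5], [0, 0, -4]].
det(A - λI) = 0 gives eigenvalues λ = -2, -3, -4.
For λ=-2: eigenvector (1,-2,0).
For λ=-3: eigenvector (0,1,0).
For λ=-4: eigenvector (-1,3,1).
General solution: c_1e^(-2t)(1,-2,0) + c_2e^(-3t)(0,1,0) + c_3e^(-4t)(-1,3,1).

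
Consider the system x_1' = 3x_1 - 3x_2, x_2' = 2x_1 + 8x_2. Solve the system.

Coefficient matrix A = [[3, -3], [2, 8]].
Characteristic polynomial det(A - λI) = λ^2 - 11λ + 30 = 0.
Eigenvalues λ = 6, 5.
For λ=6: (A-λI) row 1 is [-3, -3], so an eigenvector is (-1, 1).
For λ=5: (A-λI) row 1 is [-2, -3], so an eigenvector is (-3, 2).
General solution: c_1e^(6t)(-1,1) + c_2e^(5t)(-3,2).

x_1(t) = -c_1e^(6t) - 3c_2e^(5t), x_2(t) = c_1e^(6t) + 2c_2e^(5t)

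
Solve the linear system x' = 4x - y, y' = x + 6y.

x(t) = K_1e^(5t) + K_2te^(5t) - 3K_2e^(5t), y(t) = -K_1e^(5t) - K_2te^(5t) + 2K_2e^(5t)

Coefficient matrix A = [[4, -1], [1, 6]].
Characteristic polynomial det(A - λI) = λ^2 - 10λ + 25 = 0.
Single eigenvalue λ = 5 with algebraic multiplicity 2.
Eigenvector v = (1,-1); generalized eigenvector w with (A-λI)w=v is (-3,2).
General solution: e^(5t)[K_1·v + K_2·(t·v + w)].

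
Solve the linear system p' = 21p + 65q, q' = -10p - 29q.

p(t) = -3c_1e^(-4t)sin(5t) + 2c_1e^(-4t)cos(5t) + 2c_2e^(-4t)sin(5t) + 3c_2e^(-4t)cos(5t), q(t) = c_1e^(-4t)sin(5t) - c_1e^(-4t)cos(5t) - c_2e^(-4t)sin(5t) - c_2e^(-4t)cos(5t)

Coefficient matrix A = [[21, 65], [-10, -29]].
Characteristic polynomial det(A - λI) = λ^2 + 8λ + 41 = 0.
Eigenvalues λ = -4 ± 5i (complex conjugate pair).
For λ=-4+5i: an eigenvector is (2,-1) - i(-3,1) = (2 + 3i, -1 - i).
A real fundamental pair from Re and Im of e^((-4+5i)t)v: X_1 = e^(-4t)(cos(5t)·(2,-1) + sin(5t)·(-3,1)), X_2 = e^(-4t)(sin(5t)·(2,-1) - cos(5t)·(-3,1)).
General solution: c_1X_1 + c_2X_2.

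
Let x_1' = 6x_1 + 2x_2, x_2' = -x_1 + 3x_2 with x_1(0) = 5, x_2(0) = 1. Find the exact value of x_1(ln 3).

A = [[6,2],[-1,3]]; eigenvalues λ = 4, 5.
Eigenvectors: (-1,1) for λ=4, (2,-1) for λ=5.
From the initial condition, c_1 = 7, c_2 = 6.
x_1(ln 3) = (7)(3^4)(-1) + (6)(3^5)(2) = 2349.

2349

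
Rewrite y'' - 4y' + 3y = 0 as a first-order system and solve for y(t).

y(t) = C_1e^(t) + C_2e^(3t)

Let x_1 = y, x_2 = y'. Then x_1' = x_2 and x_2' = -3x_1 + 4x_2.
A = [[0,1],[-3,4]]; det(A-λI) = λ^2 - 4λ + 3.
Eigenvalues λ = 1, 3 with eigenvectors (1,1), (1,3).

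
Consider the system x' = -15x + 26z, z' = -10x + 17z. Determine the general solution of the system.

x(t) = -2c_1e^(t)sin(2t) - 3c_1e^(t)cos(2t) - 3c_2e^(t)sin(2t) + 2c_2e^(t)cos(2t), z(t) = -c_1e^(t)sin(2t) - 2c_1e^(t)cos(2t) - 2c_2e^(t)sin(2t) + c_2e^(t)cos(2t)

Coefficient matrix A = [[-15, 26], [-10, 17]].
Characteristic polynomial det(A - λI) = λ^2 - 2λ + 5 = 0.
Eigenvalues λ = 1 ± 2i (complex conjugate pair).
For λ=1+2i: an eigenvector is (-3,-2) - i(-2,-1) = (-3 + 2i, -2 + i).
A real fundamental pair from Re and Im of e^((1+2i)t)v: X_1 = e^(t)(cos(2t)·(-3,-2) + sin(2t)·(-2,-1)), X_2 = e^(t)(sin(2t)·(-3,-2) - cos(2t)·(-2,-1)).
General solution: c_1X_1 + c_2X_2.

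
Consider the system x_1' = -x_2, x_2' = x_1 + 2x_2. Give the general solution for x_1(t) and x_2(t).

x_1(t) = -K_1e^(t) - K_2te^(t) - 2K_2e^(t), x_2(t) = K_1e^(t) + K_2te^(t) + 3K_2e^(t)

Coefficient matrix A = [[0, -1], [1, 2]].
Characteristic polynomial det(A - λI) = λ^2 - 2λ + 1 = 0.
Single eigenvalue λ = 1 with algebraic multiplicity 2.
Eigenvector v = (-1,1); generalized eigenvector w with (A-λI)w=v is (-2,3).
General solution: e^(t)[K_1·v + K_2·(t·v + w)].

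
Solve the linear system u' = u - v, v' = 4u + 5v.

Coefficient matrix A = [[1, -1], [4, 5]].
Characteristic polynomial det(A - λI) = λ^2 - 6λ + 9 = 0.
Single eigenvalue λ = 3 with algebraic multiplicity 2.
Eigenvector v = (-1,2); generalized eigenvector w with (A-λI)w=v is (-1,3).
General solution: e^(3t)[K_1·v + K_2·(t·v + w)].

u(t) = -K_1e^(3t) - K_2te^(3t) - K_2e^(3t), v(t) = 2K_1e^(3t) + 2K_2te^(3t) + 3K_2e^(3t)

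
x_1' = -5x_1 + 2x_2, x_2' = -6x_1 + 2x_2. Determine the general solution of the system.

x_1(t) = -2K_1e^(-2t) - K_2e^(-t), x_2(t) = -3K_1e^(-2t) - 2K_2e^(-t)

Coefficient matrix A = [[-5, 2], [-6, 2]].
Characteristic polynomial det(A - λI) = λ^2 + 3λ + 2 = 0.
Eigenvalues λ = -2, -1.
For λ=-2: (A-λI) row 1 is [-3, 2], so an eigenvector is (-2, -3).
For λ=-1: (A-λI) row 1 is [-4, 2], so an eigenvector is (-1, -2).
General solution: K_1e^(-2t)(-2,-3) + K_2e^(-t)(-1,-2).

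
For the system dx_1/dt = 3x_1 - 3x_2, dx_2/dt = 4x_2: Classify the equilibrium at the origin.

unstable node

A = [[3,-3],[0,4]]; det(A-λI) = λ^2 - 7λ + 12.
λ = 3, 4: both positive.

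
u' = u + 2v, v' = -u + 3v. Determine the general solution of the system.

u(t) = C_1e^(2t)sin(t) - C_1e^(2t)cos(t) - C_2e^(2t)sin(t) - C_2e^(2t)cos(t), v(t) = C_1e^(2t)sin(t) - C_2e^(2t)cos(t)

Coefficient matrix A = [[1, 2], [-1, 3]].
Characteristic polynomial det(A - λI) = λ^2 - 4λ + 5 = 0.
Eigenvalues λ = 2 ± i (complex conjugate pair).
For λ=2+i: an eigenvector is (-1,0) - i(1,1) = (-1 - i, 0 - i).
A real fundamental pair from Re and Im of e^((2+i)t)v: X_1 = e^(2t)(cos(t)·(-1,0) + sin(t)·(1,1)), X_2 = e^(2t)(sin(t)·(-1,0) - cos(t)·(1,1)).
General solution: C_1X_1 + C_2X_2.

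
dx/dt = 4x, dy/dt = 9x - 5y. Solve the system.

Coefficient matrix A = [[4, 0], [9, -5]].
Characteristic polynomial det(A - λI) = λ^2 + λ - 20 = 0.
Eigenvalues λ = 4, -5.
For λ=4: (A-λI) row 2 is [9, -9], so an eigenvector is (-1, -1).
For λ=-5: (A-λI) row 1 is [9, 0], so an eigenvector is (0, 1).
General solution: K_1e^(4t)(-1,-1) + K_2e^(-5t)(0,1).

x(t) = -K_1e^(4t), y(t) = -K_1e^(4t) + K_2e^(-5t)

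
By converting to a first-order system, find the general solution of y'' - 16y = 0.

Let x_1 = y, x_2 = y'. Then x_1' = x_2 and x_2' = 16x_1.
A = [[0,1],[16,0]]; det(A-λI) = λ^2 - 16.
Eigenvalues λ = 4, -4 with eigenvectors (1,4), (1,-4).

y(t) = c_1e^(4t) + c_2e^(-4t)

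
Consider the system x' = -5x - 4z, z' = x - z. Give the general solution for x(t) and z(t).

Coefficient matrix A = [[-5, -4], [1, -1]].
Characteristic polynomial det(A - λI) = λ^2 + 6λ + 9 = 0.
Single eigenvalue λ = -3 with algebraic multiplicity 2.
Eigenvector v = (-2,1); generalized eigenvector w with (A-λI)w=v is (3,-1).
General solution: e^(-3t)[C_1·v + C_2·(t·v + w)].

x(t) = -2C_1e^(-3t) - 2C_2te^(-3t) + 3C_2e^(-3t), z(t) = C_1e^(-3t) + C_2te^(-3t) - C_2e^(-3t)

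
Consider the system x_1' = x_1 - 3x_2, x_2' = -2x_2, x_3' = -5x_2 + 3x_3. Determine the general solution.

x_1(t) = C_1e^(-2t) + C_2e^(t), x_2(t) = C_1e^(-2t), x_3(t) = C_1e^(-2t) + C_3e^(3t)

Coefficient matrix A = [[1, -3, 0], [0, -2, 0], [0, -5, 3]].
det(A - λI) = 0 gives eigenvalues λ = -2, 1, 3.
For λ=-2: eigenvector (1,1,1).
For λ=1: eigenvector (1,0,0).
For λ=3: eigenvector (0,0,1).
General solution: C_1e^(-2t)(1,1,1) + C_2e^(t)(1,0,0) + C_3e^(3t)(0,0,1).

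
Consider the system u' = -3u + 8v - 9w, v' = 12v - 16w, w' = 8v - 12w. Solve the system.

Coefficient matrix A = [[-3, 8, -9], [0, 12, -16], [0, 8, -12]].
det(A - λI) = 0 gives eigenvalues λ = -3, 4, -4.
For λ=-3: eigenvector (1,0,0).
For λ=4: eigenvector (1,2,1).
For λ=-4: eigenvector (-1,-1,-1).
General solution: C_1e^(-3t)(1,0,0) + C_2e^(4t)(1,2,1) + C_3e^(-4t)(-1,-1,-1).

u(t) = C_1e^(-3t) + C_2e^(4t) - C_3e^(-4t), v(t) = 2C_2e^(4t) - C_3e^(-4t), w(t) = C_2e^(4t) - C_3e^(-4t)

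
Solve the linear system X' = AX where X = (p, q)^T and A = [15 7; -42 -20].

p(t) = C_1e^(-6t) + C_2e^(t), q(t) = -3C_1e^(-6t) - 2C_2e^(t)

Coefficient matrix A = [[15, 7], [-42, -20]].
Characteristic polynomial det(A - λI) = λ^2 + 5λ - 6 = 0.
Eigenvalues λ = -6, 1.
For λ=-6: (A-λI) row 1 is [21, 7], so an eigenvector is (1, -3).
For λ=1: (A-λI) row 1 is [14, 7], so an eigenvector is (1, -2).
General solution: C_1e^(-6t)(1,-3) + C_2e^(t)(1,-2).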